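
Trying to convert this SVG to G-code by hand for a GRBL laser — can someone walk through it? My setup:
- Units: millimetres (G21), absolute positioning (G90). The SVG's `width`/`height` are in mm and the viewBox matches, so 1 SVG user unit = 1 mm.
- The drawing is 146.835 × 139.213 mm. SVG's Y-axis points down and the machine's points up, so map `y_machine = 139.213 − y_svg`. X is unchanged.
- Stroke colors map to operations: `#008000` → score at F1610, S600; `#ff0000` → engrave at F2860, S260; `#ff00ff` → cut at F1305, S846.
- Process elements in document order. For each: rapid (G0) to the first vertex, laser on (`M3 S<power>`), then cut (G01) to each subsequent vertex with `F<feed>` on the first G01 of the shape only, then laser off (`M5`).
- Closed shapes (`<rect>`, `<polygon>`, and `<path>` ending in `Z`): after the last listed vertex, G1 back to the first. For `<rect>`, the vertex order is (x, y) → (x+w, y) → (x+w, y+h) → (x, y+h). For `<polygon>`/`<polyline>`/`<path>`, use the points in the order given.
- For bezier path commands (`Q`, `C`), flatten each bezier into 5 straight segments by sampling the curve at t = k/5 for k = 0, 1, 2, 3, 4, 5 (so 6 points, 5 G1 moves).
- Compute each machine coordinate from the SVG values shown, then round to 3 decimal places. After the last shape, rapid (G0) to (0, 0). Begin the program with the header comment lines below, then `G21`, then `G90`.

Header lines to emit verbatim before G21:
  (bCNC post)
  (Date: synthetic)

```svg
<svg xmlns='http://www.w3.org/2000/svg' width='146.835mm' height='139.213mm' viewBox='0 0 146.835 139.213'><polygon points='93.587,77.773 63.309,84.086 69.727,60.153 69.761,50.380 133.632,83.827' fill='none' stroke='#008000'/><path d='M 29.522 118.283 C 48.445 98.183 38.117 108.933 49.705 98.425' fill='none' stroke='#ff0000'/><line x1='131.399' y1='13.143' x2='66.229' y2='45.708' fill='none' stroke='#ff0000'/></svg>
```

(bCNC post)
(Date: synthetic)
G21
G90
G0 X93.587 Y61.440
M3 S600
G01 X63.309 Y55.127 F1610
G01 X69.727 Y79.060
G01 X69.761 Y88.833
G01 X133.632 Y55.386
G01 X93.587 Y61.440
M5
G0 X29.522 Y20.930
M3 S260
G01 X37.775 Y29.705 F2860
G01 X41.464 Y33.577
G01 X43.044 Y35.047
G01 X44.973 Y36.617
G01 X49.705 Y40.788
M5
G0 X131.399 Y126.070
M3 S260
G01 X66.229 Y93.505 F2860
M5
G0 X0.000 Y0.000

Since the viewBox matches the mm dimensions, user units are millimetres directly. The only transform is the Y-flip y_m = 139.213 − y_svg.

Shape 1 is a closed polygon drawn with `<polygon>`. Its stroke #008000 means score at S600, F1610. After flipping Y the toolpath is (93.587,61.440) → (63.309,55.127) → (69.727,79.060) → (69.761,88.833) → (133.632,55.386) → (93.587,61.440), returning to the start.

Shape 2 is a cubic bezier drawn with `<path>`. Its stroke #ff0000 means engrave at S260, F2860. After flipping Y the toolpath is (29.522,20.930) → (37.775,29.705) → (41.464,33.577) → (43.044,35.047) → (44.973,36.617) → (49.705,40.788).

Shape 3 is a line segment drawn with `<line>`. Its stroke #ff0000 means engrave at S260, F2860. After flipping Y the toolpath is (131.399,126.070) → (66.229,93.505).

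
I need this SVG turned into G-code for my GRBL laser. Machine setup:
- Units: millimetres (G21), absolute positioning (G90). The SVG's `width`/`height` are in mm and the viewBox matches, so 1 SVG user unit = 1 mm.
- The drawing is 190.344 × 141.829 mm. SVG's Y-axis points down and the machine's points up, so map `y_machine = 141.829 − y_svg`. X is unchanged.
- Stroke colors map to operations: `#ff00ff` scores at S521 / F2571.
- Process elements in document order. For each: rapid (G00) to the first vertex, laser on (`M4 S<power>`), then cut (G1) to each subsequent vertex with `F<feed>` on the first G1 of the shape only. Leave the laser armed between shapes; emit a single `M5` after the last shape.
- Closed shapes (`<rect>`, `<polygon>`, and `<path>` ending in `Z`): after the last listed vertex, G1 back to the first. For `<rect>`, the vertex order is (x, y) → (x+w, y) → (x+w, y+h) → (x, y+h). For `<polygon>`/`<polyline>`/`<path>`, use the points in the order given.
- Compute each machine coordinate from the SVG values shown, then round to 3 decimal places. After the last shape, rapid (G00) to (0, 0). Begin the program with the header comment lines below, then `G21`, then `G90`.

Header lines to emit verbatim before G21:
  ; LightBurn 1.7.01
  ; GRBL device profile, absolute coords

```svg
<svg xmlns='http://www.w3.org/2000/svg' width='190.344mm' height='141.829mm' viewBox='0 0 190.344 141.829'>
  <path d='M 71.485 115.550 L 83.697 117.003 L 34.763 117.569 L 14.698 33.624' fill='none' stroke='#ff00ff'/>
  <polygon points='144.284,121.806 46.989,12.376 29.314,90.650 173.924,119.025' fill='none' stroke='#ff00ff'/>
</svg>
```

; LightBurn 1.7.01
; GRBL device profile, absolute coords
G21
G90
G00 X71.485 Y26.279
M4 S521
G1 X83.697 Y24.826 F2571
G1 X34.763 Y24.260
G1 X14.698 Y108.205
G00 X144.284 Y20.023
M4 S521
G1 X46.989 Y129.453 F2571
G1 X29.314 Y51.179
G1 X173.924 Y22.804
G1 X144.284 Y20.023
M5
G00 X0.000 Y0.000

Since the viewBox matches the mm dimensions, user units are millimetres directly. The only transform is the Y-flip y_m = 141.829 − y_svg.

Shape 1 is a open polyline drawn with `<path>`. Its stroke #ff00ff means score at S521, F2571. After flipping Y the toolpath is (71.485,26.279) → (83.697,24.826) → (34.763,24.260) → (14.698,108.205).

Shape 2 is a closed polygon drawn with `<polygon>`. Its stroke #ff00ff means score at S521, F2571. After flipping Y the toolpath is (144.284,20.023) → (46.989,129.453) → (29.314,51.179) → (173.924,22.804) → (144.284,20.023), returning to the start.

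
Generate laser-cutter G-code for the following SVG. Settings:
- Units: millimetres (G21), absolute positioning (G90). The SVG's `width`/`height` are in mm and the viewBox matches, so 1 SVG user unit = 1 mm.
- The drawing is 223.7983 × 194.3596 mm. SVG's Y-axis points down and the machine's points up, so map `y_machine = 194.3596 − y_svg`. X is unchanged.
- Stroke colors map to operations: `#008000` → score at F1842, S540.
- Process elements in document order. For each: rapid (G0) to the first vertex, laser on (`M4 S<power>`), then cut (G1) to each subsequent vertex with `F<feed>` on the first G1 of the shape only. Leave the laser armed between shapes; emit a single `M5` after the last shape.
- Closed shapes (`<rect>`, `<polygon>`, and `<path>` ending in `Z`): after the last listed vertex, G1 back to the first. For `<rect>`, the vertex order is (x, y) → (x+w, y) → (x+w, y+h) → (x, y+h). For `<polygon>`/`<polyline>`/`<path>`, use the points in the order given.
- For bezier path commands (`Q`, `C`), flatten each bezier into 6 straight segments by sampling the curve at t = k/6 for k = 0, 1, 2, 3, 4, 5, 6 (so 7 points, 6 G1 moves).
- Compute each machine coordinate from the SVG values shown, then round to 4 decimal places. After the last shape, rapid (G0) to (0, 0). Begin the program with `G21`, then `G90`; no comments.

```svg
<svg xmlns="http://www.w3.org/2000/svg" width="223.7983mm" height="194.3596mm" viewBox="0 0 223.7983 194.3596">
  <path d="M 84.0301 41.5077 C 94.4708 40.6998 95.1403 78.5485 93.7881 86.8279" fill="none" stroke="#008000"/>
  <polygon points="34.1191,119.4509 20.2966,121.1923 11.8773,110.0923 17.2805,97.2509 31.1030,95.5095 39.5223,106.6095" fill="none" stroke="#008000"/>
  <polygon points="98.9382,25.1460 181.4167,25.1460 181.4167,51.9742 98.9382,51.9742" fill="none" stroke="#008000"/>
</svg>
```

G21
G90
G0 X84.0301 Y152.8519
M4 S540
G1 X88.4721 Y150.3503 F1842
G1 X91.5008 Y143.3012
G1 X93.3314 Y133.5995
G1 X94.1794 Y123.1406
G1 X94.2598 Y113.8196
G1 X93.7881 Y107.5317
G0 X34.1191 Y74.9087
M4 S540
G1 X20.2966 Y73.1673 F1842
G1 X11.8773 Y84.2673
G1 X17.2805 Y97.1087
G1 X31.1030 Y98.8501
G1 X39.5223 Y87.7501
G1 X34.1191 Y74.9087
G0 X98.9382 Y169.2136
M4 S540
G1 X181.4167 Y169.2136 F1842
G1 X181.4167 Y142.3854
G1 X98.9382 Y142.3854
G1 X98.9382 Y169.2136
M5
G0 X0.0000 Y0.0000

Since the viewBox matches the mm dimensions, user units are millimetres directly. The only transform is the Y-flip y_m = 194.3596 − y_svg.

Shape 1 is a cubic bezier drawn with `<path>`. Its stroke #008000 means score at S540, F1842. After flipping Y the toolpath is (84.0301,152.8519) → (88.4721,150.3503) → (91.5008,143.3012) → (93.3314,133.5995) → (94.1794,123.1406) → (94.2598,113.8196) → (93.7881,107.5317).

Shape 2 is a regular polygon drawn with `<polygon>`. Its stroke #008000 means score at S540, F1842. After flipping Y the toolpath is (34.1191,74.9087) → (20.2966,73.1673) → (11.8773,84.2673) → (17.2805,97.1087) → (31.1030,98.8501) → (39.5223,87.7501) → (34.1191,74.9087), returning to the start.

Shape 3 is a rectangle drawn with `<polygon>`. Its stroke #008000 means score at S540, F1842. After flipping Y the toolpath is (98.9382,169.2136) → (181.4167,169.2136) → (181.4167,142.3854) → (98.9382,142.3854) → (98.9382,169.2136), returning to the start.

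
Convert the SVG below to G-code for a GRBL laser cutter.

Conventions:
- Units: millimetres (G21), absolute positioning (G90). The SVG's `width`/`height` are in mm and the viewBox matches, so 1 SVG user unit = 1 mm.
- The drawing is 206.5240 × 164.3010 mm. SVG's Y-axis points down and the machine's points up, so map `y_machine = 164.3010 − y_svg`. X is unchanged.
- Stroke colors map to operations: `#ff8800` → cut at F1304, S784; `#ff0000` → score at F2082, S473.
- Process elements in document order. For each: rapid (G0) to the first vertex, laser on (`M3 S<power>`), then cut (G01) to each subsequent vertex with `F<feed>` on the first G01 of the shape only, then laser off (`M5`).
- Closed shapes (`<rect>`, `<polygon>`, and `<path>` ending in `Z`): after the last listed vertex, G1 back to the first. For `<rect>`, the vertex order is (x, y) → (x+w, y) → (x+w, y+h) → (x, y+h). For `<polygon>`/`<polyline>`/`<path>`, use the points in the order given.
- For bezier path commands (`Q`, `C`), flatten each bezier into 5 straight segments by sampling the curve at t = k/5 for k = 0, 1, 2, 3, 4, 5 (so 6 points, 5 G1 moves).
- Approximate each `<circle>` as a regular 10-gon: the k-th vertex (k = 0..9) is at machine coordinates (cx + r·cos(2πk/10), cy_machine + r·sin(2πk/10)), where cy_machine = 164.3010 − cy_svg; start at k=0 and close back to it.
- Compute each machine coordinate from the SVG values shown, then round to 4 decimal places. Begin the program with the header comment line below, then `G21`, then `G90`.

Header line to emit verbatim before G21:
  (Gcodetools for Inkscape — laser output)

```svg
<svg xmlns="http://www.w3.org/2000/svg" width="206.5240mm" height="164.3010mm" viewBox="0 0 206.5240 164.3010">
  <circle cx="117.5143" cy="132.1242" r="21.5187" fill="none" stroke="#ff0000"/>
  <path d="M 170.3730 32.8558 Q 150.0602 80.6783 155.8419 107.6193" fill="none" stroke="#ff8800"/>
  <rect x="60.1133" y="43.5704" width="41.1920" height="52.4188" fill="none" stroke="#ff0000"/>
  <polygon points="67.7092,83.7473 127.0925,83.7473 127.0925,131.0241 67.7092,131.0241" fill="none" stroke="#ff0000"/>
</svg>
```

(Gcodetools for Inkscape — laser output)
G21
G90
G0 X139.0330 Y32.1768
M3 S473
G01 X134.9233 Y44.8252 F2082
G01 X124.1639 Y52.6423
G01 X110.8647 Y52.6423
G01 X100.1053 Y44.8252
G01 X95.9956 Y32.1768
G01 X100.1053 Y19.5284
G01 X110.8647 Y11.7113
G01 X124.1639 Y11.7113
G01 X134.9233 Y19.5284
G01 X139.0330 Y32.1768
M5
G0 X170.3730 Y131.4452
M3 S784
G01 X163.2917 Y113.1515 F1304
G01 X158.2979 Y96.5282
G01 X155.3917 Y81.5755
G01 X154.5730 Y68.2934
G01 X155.8419 Y56.6817
M5
G0 X60.1133 Y120.7306
M3 S473
G01 X101.3053 Y120.7306 F2082
G01 X101.3053 Y68.3118
G01 X60.1133 Y68.3118
G01 X60.1133 Y120.7306
M5
G0 X67.7092 Y80.5537
M3 S473
G01 X127.0925 Y80.5537 F2082
G01 X127.0925 Y33.2769
G01 X67.7092 Y33.2769
G01 X67.7092 Y80.5537
M5

viewBox `0 0 206.5240 164.3010` with mm width/height → 1 unit = 1 mm. Flip: y_m = 164.3010 − y_svg.

**Shape 1** — `<circle>` circle, stroke `#ff0000` → score (S473, F2082). Machine vertices: (139.0330,32.1768) → (134.9233,44.8252) → (124.1639,52.6423) → (110.8647,52.6423) → (100.1053,44.8252) → (95.9956,32.1768) → (100.1053,19.5284) → (110.8647,11.7113) → (124.1639,11.7113) → (134.9233,19.5284) → (139.0330,32.1768). Closed: final G1 returns to the first vertex.

**Shape 2** — `<path>` quadratic bezier, stroke `#ff8800` → cut (S784, F1304). Control points (SVG): P0=(170.3730,32.8558), P1=(150.0602,80.6783), P2=(155.8419,107.6193); sampled at t=k/5. Machine vertices: (170.3730,131.4452) → (163.2917,113.1515) → (158.2979,96.5282) → (155.3917,81.5755) → (154.5730,68.2934) → (155.8419,56.6817). Open path.

**Shape 3** — `<rect>` rectangle, stroke `#ff0000` → score (S473, F2082). Machine vertices: (60.1133,120.7306) → (101.3053,120.7306) → (101.3053,68.3118) → (60.1133,68.3118) → (60.1133,120.7306). Closed: final G1 returns to the first vertex.

**Shape 4** — `<polygon>` rectangle, stroke `#ff0000` → score (S473, F2082). Machine vertices: (67.7092,80.5537) → (127.0925,80.5537) → (127.0925,33.2769) → (67.7092,33.2769) → (67.7092,80.5537). Closed: final G1 returns to the first vertex.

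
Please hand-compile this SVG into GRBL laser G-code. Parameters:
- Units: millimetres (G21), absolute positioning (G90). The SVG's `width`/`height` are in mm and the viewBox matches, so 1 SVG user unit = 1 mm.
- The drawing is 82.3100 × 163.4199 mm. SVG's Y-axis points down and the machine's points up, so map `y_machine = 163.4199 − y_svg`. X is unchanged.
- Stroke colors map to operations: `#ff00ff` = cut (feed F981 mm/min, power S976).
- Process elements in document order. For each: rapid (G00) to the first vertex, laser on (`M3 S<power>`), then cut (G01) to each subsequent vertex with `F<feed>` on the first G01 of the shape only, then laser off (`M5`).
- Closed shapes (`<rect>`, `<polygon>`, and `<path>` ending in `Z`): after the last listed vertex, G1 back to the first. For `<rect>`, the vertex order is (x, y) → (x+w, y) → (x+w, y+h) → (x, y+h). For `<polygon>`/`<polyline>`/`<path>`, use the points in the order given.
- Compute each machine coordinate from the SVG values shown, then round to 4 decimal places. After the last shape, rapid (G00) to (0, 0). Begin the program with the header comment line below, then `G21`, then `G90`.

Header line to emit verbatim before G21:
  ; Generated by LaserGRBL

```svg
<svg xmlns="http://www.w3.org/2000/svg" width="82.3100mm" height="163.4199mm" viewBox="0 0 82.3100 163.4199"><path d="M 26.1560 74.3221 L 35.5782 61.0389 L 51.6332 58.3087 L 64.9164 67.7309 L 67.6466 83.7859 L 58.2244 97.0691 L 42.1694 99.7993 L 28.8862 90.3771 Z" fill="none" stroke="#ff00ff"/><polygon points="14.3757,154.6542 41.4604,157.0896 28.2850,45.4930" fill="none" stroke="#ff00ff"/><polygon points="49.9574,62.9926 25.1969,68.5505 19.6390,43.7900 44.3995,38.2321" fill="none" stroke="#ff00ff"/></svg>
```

Since the viewBox matches the mm dimensions, user units are millimetres directly. The only transform is the Y-flip y_m = 163.4199 − y_svg.

Shape 1 is a regular polygon drawn with `<path>`. Its stroke #ff00ff means cut at S976, F981. After flipping Y the toolpath is (26.1560,89.0978) → (35.5782,102.3810) → (51.6332,105.1112) → (64.9164,95.6890) → (67.6466,79.6340) → (58.2244,66.3508) → (42.1694,63.6206) → (28.8862,73.0428) → (26.1560,89.0978), returning to the start.

Shape 2 is a closed polygon drawn with `<polygon>`. Its stroke #ff00ff means cut at S976, F981. After flipping Y the toolpath is (14.3757,8.7657) → (41.4604,6.3303) → (28.2850,117.9269) → (14.3757,8.7657), returning to the start.

Shape 3 is a regular polygon drawn with `<polygon>`. Its stroke #ff00ff means cut at S976, F981. After flipping Y the toolpath is (49.9574,100.4273) → (25.1969,94.8694) → (19.6390,119.6299) → (44.3995,125.1878) → (49.9574,100.4273), returning to the start.

; Generated by LaserGRBL
G21
G90
G00 X26.1560 Y89.0978
M3 S976
G01 X35.5782 Y102.3810 F981
G01 X51.6332 Y105.1112
G01 X64.9164 Y95.6890
G01 X67.6466 Y79.6340
G01 X58.2244 Y66.3508
G01 X42.1694 Y63.6206
G01 X28.8862 Y73.0428
G01 X26.1560 Y89.0978
M5
G00 X14.3757 Y8.7657
M3 S976
G01 X41.4604 Y6.3303 F981
G01 X28.2850 Y117.9269
G01 X14.3757 Y8.7657
M5
G00 X49.9574 Y100.4273
M3 S976
G01 X25.1969 Y94.8694 F981
G01 X19.6390 Y119.6299
G01 X44.3995 Y125.1878
G01 X49.9574 Y100.4273
M5
G00 X0.0000 Y0.0000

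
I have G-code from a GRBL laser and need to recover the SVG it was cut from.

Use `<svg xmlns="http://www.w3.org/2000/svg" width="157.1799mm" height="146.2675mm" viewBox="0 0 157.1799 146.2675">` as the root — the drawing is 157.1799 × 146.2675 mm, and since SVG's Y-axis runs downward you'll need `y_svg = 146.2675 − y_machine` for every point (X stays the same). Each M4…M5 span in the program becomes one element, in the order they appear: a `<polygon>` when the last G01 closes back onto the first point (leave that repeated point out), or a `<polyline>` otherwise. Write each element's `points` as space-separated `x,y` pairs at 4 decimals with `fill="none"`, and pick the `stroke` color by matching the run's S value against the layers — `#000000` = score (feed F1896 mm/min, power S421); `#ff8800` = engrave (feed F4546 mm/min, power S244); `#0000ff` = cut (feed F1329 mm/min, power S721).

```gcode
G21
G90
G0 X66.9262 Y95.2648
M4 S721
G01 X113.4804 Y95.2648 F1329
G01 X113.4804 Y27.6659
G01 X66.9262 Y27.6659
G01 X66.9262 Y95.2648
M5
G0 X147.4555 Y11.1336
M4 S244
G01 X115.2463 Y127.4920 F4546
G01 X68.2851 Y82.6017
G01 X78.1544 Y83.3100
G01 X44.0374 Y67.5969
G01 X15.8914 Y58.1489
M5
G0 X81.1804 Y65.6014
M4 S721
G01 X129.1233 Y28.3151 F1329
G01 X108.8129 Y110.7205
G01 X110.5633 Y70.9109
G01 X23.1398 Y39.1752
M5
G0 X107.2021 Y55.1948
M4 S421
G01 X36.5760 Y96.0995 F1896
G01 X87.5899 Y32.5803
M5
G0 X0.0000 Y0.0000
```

<svg xmlns="http://www.w3.org/2000/svg" width="157.1799mm" height="146.2675mm" viewBox="0 0 157.1799 146.2675">
  <polygon points="66.9262,51.0027 113.4804,51.0027 113.4804,118.6016 66.9262,118.6016" fill="none" stroke="#0000ff"/>
  <polyline points="147.4555,135.1339 115.2463,18.7755 68.2851,63.6658 78.1544,62.9575 44.0374,78.6706 15.8914,88.1186" fill="none" stroke="#ff8800"/>
  <polyline points="81.1804,80.6661 129.1233,117.9524 108.8129,35.5470 110.5633,75.3566 23.1398,107.0923" fill="none" stroke="#0000ff"/>
  <polyline points="107.2021,91.0727 36.5760,50.1680 87.5899,113.6872" fill="none" stroke="#000000"/>
</svg>

Each laser-on run becomes one SVG element. Flip Y back into SVG space with y_svg = 146.2675 − y_machine.

Run 1: the run's S721 means `#0000ff` (cut). The run returns to its start, so emit a `<polygon>` with points (Y-flipped): 66.9262,51.0027 113.4804,51.0027 113.4804,118.6016 66.9262,118.6016.

Run 2: the run's S244 means `#ff8800` (engrave). The run is open, so emit a `<polyline>` with points (Y-flipped): 147.4555,135.1339 115.2463,18.7755 68.2851,63.6658 78.1544,62.9575 44.0374,78.6706 15.8914,88.1186.

Run 3: the run's S721 means `#0000ff` (cut). The run is open, so emit a `<polyline>` with points (Y-flipped): 81.1804,80.6661 129.1233,117.9524 108.8129,35.5470 110.5633,75.3566 23.1398,107.0923.

Run 4: S421 ⇒ score layer `#000000`. The run is open, so emit a `<polyline>` with points (Y-flipped): 107.2021,91.0727 36.5760,50.1680 87.5899,113.6872.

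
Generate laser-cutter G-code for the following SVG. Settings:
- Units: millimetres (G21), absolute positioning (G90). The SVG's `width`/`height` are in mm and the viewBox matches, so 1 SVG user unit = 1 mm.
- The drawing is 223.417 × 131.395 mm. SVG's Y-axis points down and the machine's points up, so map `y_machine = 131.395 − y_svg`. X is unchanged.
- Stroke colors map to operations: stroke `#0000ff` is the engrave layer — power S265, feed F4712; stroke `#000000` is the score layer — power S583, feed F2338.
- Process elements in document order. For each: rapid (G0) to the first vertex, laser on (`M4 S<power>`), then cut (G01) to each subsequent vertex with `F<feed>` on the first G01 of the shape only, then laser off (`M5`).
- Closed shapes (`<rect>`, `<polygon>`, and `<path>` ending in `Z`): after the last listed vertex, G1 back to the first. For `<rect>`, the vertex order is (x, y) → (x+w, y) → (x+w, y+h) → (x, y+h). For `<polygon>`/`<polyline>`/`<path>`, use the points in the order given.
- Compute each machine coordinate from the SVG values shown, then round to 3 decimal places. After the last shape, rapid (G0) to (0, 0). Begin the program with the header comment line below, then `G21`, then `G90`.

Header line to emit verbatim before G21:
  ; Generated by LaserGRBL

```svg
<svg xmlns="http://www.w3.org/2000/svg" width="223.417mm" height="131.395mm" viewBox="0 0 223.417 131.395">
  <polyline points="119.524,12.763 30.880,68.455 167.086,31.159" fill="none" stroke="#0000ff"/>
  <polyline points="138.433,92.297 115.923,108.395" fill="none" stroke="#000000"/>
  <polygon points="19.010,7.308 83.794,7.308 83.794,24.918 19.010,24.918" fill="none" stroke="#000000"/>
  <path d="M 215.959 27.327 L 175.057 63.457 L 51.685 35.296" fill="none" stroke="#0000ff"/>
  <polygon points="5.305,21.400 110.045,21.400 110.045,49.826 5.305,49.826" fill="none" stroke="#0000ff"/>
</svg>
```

; Generated by LaserGRBL
G21
G90
G0 X119.524 Y118.632
M4 S265
G01 X30.880 Y62.940 F4712
G01 X167.086 Y100.236
M5
G0 X138.433 Y39.098
M4 S583
G01 X115.923 Y23.000 F2338
M5
G0 X19.010 Y124.087
M4 S583
G01 X83.794 Y124.087 F2338
G01 X83.794 Y106.477
G01 X19.010 Y106.477
G01 X19.010 Y124.087
M5
G0 X215.959 Y104.068
M4 S265
G01 X175.057 Y67.938 F4712
G01 X51.685 Y96.099
M5
G0 X5.305 Y109.995
M4 S265
G01 X110.045 Y109.995 F4712
G01 X110.045 Y81.569
G01 X5.305 Y81.569
G01 X5.305 Y109.995
M5
G0 X0.000 Y0.000

1 u = 1 mm; y_m = 131.395 − y.

[1] `<polyline>` open polyline, #0000ff→engrave S265 F4712: (119.524,118.632) → (30.880,62.940) → (167.086,100.236)

[2] `<polyline>` line segment, #000000→score S583 F2338: (138.433,39.098) → (115.923,23.000)

[3] `<polygon>` rectangle, #000000→score S583 F2338: (19.010,124.087) → (83.794,124.087) → (83.794,106.477) → (19.010,106.477) → (19.010,124.087) (closed)

[4] `<path>` open polyline, #0000ff→engrave S265 F4712: (215.959,104.068) → (175.057,67.938) → (51.685,96.099)

[5] `<polygon>` rectangle, #0000ff→engrave S265 F4712: (5.305,109.995) → (110.045,109.995) → (110.045,81.569) → (5.305,81.569) → (5.305,109.995) (closed)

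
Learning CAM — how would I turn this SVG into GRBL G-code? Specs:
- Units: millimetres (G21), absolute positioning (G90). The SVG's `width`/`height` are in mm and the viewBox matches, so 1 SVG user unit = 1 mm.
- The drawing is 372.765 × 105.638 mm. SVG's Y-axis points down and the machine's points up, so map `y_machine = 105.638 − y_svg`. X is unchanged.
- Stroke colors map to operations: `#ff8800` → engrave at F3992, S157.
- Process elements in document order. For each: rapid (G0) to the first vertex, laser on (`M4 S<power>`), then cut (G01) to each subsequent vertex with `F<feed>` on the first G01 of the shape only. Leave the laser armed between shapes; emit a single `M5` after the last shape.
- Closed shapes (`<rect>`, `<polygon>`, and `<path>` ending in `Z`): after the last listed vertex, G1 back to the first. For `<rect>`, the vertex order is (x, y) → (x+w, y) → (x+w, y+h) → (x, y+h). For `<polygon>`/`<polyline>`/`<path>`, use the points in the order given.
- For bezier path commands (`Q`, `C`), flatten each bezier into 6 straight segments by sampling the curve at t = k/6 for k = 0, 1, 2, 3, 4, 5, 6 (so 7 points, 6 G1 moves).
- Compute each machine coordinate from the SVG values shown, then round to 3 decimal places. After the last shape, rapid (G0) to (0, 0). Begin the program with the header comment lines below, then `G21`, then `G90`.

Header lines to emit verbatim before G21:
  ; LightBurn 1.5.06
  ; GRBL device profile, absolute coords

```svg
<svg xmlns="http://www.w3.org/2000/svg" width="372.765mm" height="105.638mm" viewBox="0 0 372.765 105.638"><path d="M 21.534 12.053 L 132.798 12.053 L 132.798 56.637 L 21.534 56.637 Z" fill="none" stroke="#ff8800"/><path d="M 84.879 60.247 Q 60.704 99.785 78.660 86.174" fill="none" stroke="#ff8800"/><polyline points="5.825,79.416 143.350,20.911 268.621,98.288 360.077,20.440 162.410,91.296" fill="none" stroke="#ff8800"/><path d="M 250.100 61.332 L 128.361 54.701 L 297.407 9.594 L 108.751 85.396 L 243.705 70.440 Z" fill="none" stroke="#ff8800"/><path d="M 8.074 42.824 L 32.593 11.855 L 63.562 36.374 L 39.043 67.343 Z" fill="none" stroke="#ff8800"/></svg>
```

Since the viewBox matches the mm dimensions, user units are millimetres directly. The only transform is the Y-flip y_m = 105.638 − y_svg.

Shape 1 is a rectangle drawn with `<path>`. Its stroke #ff8800 means engrave at S157, F3992. After flipping Y the toolpath is (21.534,93.585) → (132.798,93.585) → (132.798,49.001) → (21.534,49.001) → (21.534,93.585), returning to the start.

Shape 2 is a quadratic bezier drawn with `<path>`. Its stroke #ff8800 means engrave at S157, F3992. After flipping Y the toolpath is (84.879,45.391) → (77.991,33.688) → (73.444,24.938) → (71.237,19.140) → (71.371,16.295) → (73.845,16.403) → (78.660,19.464).

Shape 3 is a open polyline drawn with `<polyline>`. Its stroke #ff8800 means engrave at S157, F3992. After flipping Y the toolpath is (5.825,26.222) → (143.350,84.727) → (268.621,7.350) → (360.077,85.198) → (162.410,14.342).

Shape 4 is a closed polygon drawn with `<path>`. Its stroke #ff8800 means engrave at S157, F3992. After flipping Y the toolpath is (250.100,44.306) → (128.361,50.937) → (297.407,96.044) → (108.751,20.242) → (243.705,35.198) → (250.100,44.306), returning to the start.

Shape 5 is a regular polygon drawn with `<path>`. Its stroke #ff8800 means engrave at S157, F3992. After flipping Y the toolpath is (8.074,62.814) → (32.593,93.783) → (63.562,69.264) → (39.043,38.295) → (8.074,62.814), returning to the start.

; LightBurn 1.5.06
; GRBL device profile, absolute coords
G21
G90
G0 X21.534 Y93.585
M4 S157
G01 X132.798 Y93.585 F3992
G01 X132.798 Y49.001
G01 X21.534 Y49.001
G01 X21.534 Y93.585
G0 X84.879 Y45.391
M4 S157
G01 X77.991 Y33.688 F3992
G01 X73.444 Y24.938
G01 X71.237 Y19.140
G01 X71.371 Y16.295
G01 X73.845 Y16.403
G01 X78.660 Y19.464
G0 X5.825 Y26.222
M4 S157
G01 X143.350 Y84.727 F3992
G01 X268.621 Y7.350
G01 X360.077 Y85.198
G01 X162.410 Y14.342
G0 X250.100 Y44.306
M4 S157
G01 X128.361 Y50.937 F3992
G01 X297.407 Y96.044
G01 X108.751 Y20.242
G01 X243.705 Y35.198
G01 X250.100 Y44.306
G0 X8.074 Y62.814
M4 S157
G01 X32.593 Y93.783 F3992
G01 X63.562 Y69.264
G01 X39.043 Y38.295
G01 X8.074 Y62.814
M5
G0 X0.000 Y0.000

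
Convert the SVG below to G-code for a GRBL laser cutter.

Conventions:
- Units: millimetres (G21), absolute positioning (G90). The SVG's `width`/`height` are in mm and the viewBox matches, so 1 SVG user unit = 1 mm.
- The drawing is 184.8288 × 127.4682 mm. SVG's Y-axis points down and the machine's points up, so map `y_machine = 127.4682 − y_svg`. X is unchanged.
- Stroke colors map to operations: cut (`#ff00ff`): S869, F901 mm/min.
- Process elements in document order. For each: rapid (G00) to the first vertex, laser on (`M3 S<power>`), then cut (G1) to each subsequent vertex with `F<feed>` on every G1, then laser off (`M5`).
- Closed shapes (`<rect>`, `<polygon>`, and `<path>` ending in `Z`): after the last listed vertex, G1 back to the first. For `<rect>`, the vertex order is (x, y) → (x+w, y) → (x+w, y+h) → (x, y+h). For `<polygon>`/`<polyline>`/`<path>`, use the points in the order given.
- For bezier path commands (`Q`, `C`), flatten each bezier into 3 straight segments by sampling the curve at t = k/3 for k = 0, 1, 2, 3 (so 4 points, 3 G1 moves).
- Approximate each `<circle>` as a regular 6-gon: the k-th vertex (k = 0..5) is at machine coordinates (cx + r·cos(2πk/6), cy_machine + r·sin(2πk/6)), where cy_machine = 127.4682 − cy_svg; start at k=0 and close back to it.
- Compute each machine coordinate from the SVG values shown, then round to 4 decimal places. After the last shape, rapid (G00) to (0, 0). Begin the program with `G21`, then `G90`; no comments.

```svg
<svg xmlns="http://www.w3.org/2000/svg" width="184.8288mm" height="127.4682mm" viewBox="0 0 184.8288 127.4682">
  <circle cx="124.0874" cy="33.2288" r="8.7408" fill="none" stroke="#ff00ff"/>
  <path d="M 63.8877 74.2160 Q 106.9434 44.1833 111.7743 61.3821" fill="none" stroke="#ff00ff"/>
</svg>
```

G21
G90
G00 X132.8282 Y94.2394
M3 S869
G1 X128.4578 Y101.8092 F901
G1 X119.7170 Y101.8092 F901
G1 X115.3466 Y94.2394 F901
G1 X119.7170 Y86.6696 F901
G1 X128.4578 Y86.6696 F901
G1 X132.8282 Y94.2394 F901
M5
G00 X63.8877 Y53.2522
M3 S869
G1 X88.3443 Y68.0261 F901
G1 X104.3065 Y72.3040 F901
G1 X111.7743 Y66.0861 F901
M5
G00 X0.0000 Y0.0000

Since the viewBox matches the mm dimensions, user units are millimetres directly. The only transform is the Y-flip y_m = 127.4682 − y_svg.

Shape 1 is a circle drawn with `<circle>`. Its stroke #ff00ff means cut at S869, F901. After flipping Y the toolpath is (132.8282,94.2394) → (128.4578,101.8092) → (119.7170,101.8092) → (115.3466,94.2394) → (119.7170,86.6696) → (128.4578,86.6696) → (132.8282,94.2394), returning to the start.

Shape 2 is a quadratic bezier drawn with `<path>`. Its stroke #ff00ff means cut at S869, F901. After flipping Y the toolpath is (63.8877,53.2522) → (88.3443,68.0261) → (104.3065,72.3040) → (111.7743,66.0861).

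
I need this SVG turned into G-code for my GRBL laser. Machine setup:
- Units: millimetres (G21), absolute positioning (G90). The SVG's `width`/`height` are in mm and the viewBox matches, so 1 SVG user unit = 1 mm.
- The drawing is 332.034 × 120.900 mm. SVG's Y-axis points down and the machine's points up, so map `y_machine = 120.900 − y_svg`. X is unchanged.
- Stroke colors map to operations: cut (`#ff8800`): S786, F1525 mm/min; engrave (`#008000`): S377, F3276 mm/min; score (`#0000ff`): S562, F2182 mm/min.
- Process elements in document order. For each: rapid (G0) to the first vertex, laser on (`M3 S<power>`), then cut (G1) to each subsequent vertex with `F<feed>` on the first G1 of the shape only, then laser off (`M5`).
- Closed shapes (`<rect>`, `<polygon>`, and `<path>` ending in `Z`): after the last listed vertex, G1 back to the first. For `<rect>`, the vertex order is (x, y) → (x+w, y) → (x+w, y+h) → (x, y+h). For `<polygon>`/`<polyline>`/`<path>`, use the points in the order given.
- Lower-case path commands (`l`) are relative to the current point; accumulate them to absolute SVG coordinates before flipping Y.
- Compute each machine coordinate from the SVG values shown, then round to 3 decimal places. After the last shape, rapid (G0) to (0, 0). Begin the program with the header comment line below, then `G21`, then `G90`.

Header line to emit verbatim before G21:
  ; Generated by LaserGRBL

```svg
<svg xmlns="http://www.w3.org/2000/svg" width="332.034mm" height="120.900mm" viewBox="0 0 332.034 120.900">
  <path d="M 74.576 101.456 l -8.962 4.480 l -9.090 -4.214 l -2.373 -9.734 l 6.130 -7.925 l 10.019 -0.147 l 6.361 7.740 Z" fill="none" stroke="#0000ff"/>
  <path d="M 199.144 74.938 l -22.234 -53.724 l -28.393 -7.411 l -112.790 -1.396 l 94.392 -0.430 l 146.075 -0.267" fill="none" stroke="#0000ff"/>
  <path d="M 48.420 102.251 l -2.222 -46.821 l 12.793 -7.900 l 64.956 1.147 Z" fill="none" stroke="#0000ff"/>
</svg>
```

; Generated by LaserGRBL
G21
G90
G0 X74.576 Y19.444
M3 S562
G1 X65.614 Y14.964 F2182
G1 X56.524 Y19.178
G1 X54.151 Y28.912
G1 X60.281 Y36.837
G1 X70.300 Y36.984
G1 X76.661 Y29.244
G1 X74.576 Y19.444
M5
G0 X199.144 Y45.962
M3 S562
G1 X176.910 Y99.686 F2182
G1 X148.517 Y107.097
G1 X35.727 Y108.493
G1 X130.119 Y108.923
G1 X276.194 Y109.190
M5
G0 X48.420 Y18.649
M3 S562
G1 X46.198 Y65.470 F2182
G1 X58.991 Y73.370
G1 X123.947 Y72.223
G1 X48.420 Y18.649
M5
G0 X0.000 Y0.000

viewBox `0 0 332.034 120.900` with mm width/height → 1 unit = 1 mm. Flip: y_m = 120.900 − y_svg.

**Shape 1** — `<path>` regular polygon, stroke `#0000ff` → score (S562, F2182). Machine vertices: (74.576,19.444) → (65.614,14.964) → (56.524,19.178) → (54.151,28.912) → (60.281,36.837) → (70.300,36.984) → (76.661,29.244) → (74.576,19.444). Closed: final G1 returns to the first vertex.

**Shape 2** — `<path>` open polyline, stroke `#0000ff` → score (S562, F2182). Machine vertices: (199.144,45.962) → (176.910,99.686) → (148.517,107.097) → (35.727,108.493) → (130.119,108.923) → (276.194,109.190). Open path.

**Shape 3** — `<path>` closed polygon, stroke `#0000ff` → score (S562, F2182). Machine vertices: (48.420,18.649) → (46.198,65.470) → (58.991,73.370) → (123.947,72.223) → (48.420,18.649). Closed: final G1 returns to the first vertex.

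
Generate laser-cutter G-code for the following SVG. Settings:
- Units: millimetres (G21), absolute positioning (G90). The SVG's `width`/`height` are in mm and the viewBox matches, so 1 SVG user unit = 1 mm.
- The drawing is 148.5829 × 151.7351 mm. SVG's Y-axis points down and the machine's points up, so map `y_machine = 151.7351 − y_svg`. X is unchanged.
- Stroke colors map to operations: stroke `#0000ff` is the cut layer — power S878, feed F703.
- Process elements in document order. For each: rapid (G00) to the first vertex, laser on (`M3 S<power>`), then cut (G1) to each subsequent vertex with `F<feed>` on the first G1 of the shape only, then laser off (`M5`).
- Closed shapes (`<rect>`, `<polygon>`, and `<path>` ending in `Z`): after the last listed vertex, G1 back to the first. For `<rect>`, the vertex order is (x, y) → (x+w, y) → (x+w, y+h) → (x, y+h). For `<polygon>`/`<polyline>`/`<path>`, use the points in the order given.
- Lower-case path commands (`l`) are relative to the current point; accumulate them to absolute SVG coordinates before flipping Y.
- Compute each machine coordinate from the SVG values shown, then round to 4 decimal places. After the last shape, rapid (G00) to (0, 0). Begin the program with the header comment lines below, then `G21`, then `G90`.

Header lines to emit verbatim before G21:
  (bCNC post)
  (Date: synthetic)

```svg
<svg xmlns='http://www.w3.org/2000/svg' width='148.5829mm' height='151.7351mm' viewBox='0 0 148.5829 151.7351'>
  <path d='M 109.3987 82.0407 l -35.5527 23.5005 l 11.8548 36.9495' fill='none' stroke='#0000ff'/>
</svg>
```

Since the viewBox matches the mm dimensions, user units are millimetres directly. The only transform is the Y-flip y_m = 151.7351 − y_svg.

Shape 1 is a open polyline drawn with `<path>`. Its stroke #0000ff means cut at S878, F703. After flipping Y the toolpath is (109.3987,69.6944) → (73.8460,46.1939) → (85.7008,9.2444).

(bCNC post)
(Date: synthetic)
G21
G90
G00 X109.3987 Y69.6944
M3 S878
G1 X73.8460 Y46.1939 F703
G1 X85.7008 Y9.2444
M5
G00 X0.0000 Y0.0000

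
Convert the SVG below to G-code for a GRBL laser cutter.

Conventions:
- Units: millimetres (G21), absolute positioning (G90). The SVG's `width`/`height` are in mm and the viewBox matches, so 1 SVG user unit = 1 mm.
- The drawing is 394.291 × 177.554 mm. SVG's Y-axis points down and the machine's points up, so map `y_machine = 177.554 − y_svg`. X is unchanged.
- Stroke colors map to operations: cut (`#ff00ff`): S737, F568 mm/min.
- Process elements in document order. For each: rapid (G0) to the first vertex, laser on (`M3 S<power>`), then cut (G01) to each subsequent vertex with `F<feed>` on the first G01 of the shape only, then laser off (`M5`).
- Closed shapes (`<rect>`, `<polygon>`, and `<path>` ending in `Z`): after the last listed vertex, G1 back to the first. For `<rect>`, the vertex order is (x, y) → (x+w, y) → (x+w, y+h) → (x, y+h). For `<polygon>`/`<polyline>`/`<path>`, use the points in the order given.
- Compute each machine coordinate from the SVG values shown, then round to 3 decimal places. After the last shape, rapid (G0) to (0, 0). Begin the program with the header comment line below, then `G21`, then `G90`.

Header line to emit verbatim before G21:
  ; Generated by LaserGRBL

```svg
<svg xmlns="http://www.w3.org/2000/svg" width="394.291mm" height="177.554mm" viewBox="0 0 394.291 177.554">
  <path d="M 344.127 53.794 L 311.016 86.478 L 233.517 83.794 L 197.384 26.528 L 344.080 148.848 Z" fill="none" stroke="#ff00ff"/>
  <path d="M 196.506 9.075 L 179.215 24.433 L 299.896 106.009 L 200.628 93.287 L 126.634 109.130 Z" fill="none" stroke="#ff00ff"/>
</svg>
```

viewBox `0 0 394.291 177.554` with mm width/height → 1 unit = 1 mm. Flip: y_m = 177.554 − y_svg.

**Shape 1** — `<path>` closed polygon, stroke `#ff00ff` → cut (S737, F568). Machine vertices: (344.127,123.760) → (311.016,91.076) → (233.517,93.760) → (197.384,151.026) → (344.080,28.706) → (344.127,123.760). Closed: final G1 returns to the first vertex.

**Shape 2** — `<path>` closed polygon, stroke `#ff00ff` → cut (S737, F568). Machine vertices: (196.506,168.479) → (179.215,153.121) → (299.896,71.545) → (200.628,84.267) → (126.634,68.424) → (196.506,168.479). Closed: final G1 returns to the first vertex.

; Generated by LaserGRBL
G21
G90
G0 X344.127 Y123.760
M3 S737
G01 X311.016 Y91.076 F568
G01 X233.517 Y93.760
G01 X197.384 Y151.026
G01 X344.080 Y28.706
G01 X344.127 Y123.760
M5
G0 X196.506 Y168.479
M3 S737
G01 X179.215 Y153.121 F568
G01 X299.896 Y71.545
G01 X200.628 Y84.267
G01 X126.634 Y68.424
G01 X196.506 Y168.479
M5
G0 X0.000 Y0.000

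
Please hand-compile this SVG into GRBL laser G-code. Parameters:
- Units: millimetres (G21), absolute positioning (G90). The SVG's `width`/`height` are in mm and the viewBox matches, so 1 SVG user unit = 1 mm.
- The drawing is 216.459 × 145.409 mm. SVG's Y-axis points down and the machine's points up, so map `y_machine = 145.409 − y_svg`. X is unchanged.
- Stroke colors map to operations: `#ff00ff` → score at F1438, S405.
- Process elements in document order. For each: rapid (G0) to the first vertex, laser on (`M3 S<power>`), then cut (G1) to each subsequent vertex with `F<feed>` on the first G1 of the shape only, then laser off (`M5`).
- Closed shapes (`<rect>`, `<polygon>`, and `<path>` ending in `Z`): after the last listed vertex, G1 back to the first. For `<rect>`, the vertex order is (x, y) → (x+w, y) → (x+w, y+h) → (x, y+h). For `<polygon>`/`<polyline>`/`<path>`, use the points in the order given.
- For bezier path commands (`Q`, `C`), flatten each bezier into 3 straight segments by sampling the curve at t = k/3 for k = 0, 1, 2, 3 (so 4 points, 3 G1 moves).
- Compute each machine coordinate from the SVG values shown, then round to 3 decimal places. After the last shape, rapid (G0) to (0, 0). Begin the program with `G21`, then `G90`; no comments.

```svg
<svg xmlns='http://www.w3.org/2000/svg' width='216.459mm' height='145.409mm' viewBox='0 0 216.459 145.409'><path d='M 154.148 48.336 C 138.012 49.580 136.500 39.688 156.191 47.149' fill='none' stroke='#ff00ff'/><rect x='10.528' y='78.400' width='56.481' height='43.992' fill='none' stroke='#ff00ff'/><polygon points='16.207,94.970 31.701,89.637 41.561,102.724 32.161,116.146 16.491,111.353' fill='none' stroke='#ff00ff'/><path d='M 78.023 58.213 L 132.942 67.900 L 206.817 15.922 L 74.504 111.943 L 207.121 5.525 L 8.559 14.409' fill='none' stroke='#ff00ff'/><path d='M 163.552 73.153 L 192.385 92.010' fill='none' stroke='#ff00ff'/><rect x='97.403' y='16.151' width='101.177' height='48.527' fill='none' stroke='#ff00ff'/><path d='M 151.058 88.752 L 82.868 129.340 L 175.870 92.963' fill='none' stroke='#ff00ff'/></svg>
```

G21
G90
G0 X154.148 Y97.073
M3 S405
G1 X143.130 Y98.486 F1438
G1 X143.324 Y100.992
G1 X156.191 Y98.260
M5
G0 X10.528 Y67.009
M3 S405
G1 X67.009 Y67.009 F1438
G1 X67.009 Y23.017
G1 X10.528 Y23.017
G1 X10.528 Y67.009
M5
G0 X16.207 Y50.439
M3 S405
G1 X31.701 Y55.772 F1438
G1 X41.561 Y42.685
G1 X32.161 Y29.263
G1 X16.491 Y34.056
G1 X16.207 Y50.439
M5
G0 X78.023 Y87.196
M3 S405
G1 X132.942 Y77.509 F1438
G1 X206.817 Y129.487
G1 X74.504 Y33.466
G1 X207.121 Y139.884
G1 X8.559 Y131.000
M5
G0 X163.552 Y72.256
M3 S405
G1 X192.385 Y53.399 F1438
M5
G0 X97.403 Y129.258
M3 S405
G1 X198.580 Y129.258 F1438
G1 X198.580 Y80.731
G1 X97.403 Y80.731
G1 X97.403 Y129.258
M5
G0 X151.058 Y56.657
M3 S405
G1 X82.868 Y16.069 F1438
G1 X175.870 Y52.446
M5
G0 X0.000 Y0.000

viewBox `0 0 216.459 145.409` with mm width/height → 1 unit = 1 mm. Flip: y_m = 145.409 − y_svg.

**Shape 1** — `<path>` cubic bezier, stroke `#ff00ff` → score (S405, F1438). Control points (SVG): P0=(154.148,48.336), P1=(138.012,49.580), P2=(136.500,39.688), P3=(156.191,47.149); sampled at t=k/3. Machine vertices: (154.148,97.073) → (143.130,98.486) → (143.324,100.992) → (156.191,98.260). Open path.

**Shape 2** — `<rect>` rectangle, stroke `#ff00ff` → score (S405, F1438). Machine vertices: (10.528,67.009) → (67.009,67.009) → (67.009,23.017) → (10.528,23.017) → (10.528,67.009). Closed: final G1 returns to the first vertex.

**Shape 3** — `<polygon>` regular polygon, stroke `#ff00ff` → score (S405, F1438). Machine vertices: (16.207,50.439) → (31.701,55.772) → (41.561,42.685) → (32.161,29.263) → (16.491,34.056) → (16.207,50.439). Closed: final G1 returns to the first vertex.

**Shape 4** — `<path>` open polyline, stroke `#ff00ff` → score (S405, F1438). Machine vertices: (78.023,87.196) → (132.942,77.509) → (206.817,129.487) → (74.504,33.466) → (207.121,139.884) → (8.559,131.000). Open path.

**Shape 5** — `<path>` line segment, stroke `#ff00ff` → score (S405, F1438). Machine vertices: (163.552,72.256) → (192.385,53.399). Open path.

**Shape 6** — `<rect>` rectangle, stroke `#ff00ff` → score (S405, F1438). Machine vertices: (97.403,129.258) → (198.580,129.258) → (198.580,80.731) → (97.403,80.731) → (97.403,129.258). Closed: final G1 returns to the first vertex.

**Shape 7** — `<path>` open polyline, stroke `#ff00ff` → score (S405, F1438). Machine vertices: (151.058,56.657) → (82.868,16.069) → (175.870,52.446). Open path.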